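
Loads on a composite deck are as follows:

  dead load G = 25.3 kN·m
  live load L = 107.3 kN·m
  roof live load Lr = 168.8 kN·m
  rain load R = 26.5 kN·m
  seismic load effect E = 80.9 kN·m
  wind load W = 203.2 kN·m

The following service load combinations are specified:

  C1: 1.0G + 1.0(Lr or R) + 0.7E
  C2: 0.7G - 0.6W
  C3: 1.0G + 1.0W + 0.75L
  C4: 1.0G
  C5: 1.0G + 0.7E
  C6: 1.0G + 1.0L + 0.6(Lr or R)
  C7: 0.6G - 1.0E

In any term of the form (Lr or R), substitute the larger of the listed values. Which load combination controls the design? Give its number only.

Combination 3

(Lr or R) → Lr = 168.8 kN·m.
C1: 1.0(25.3) + 1.0(168.8) + 0.7(80.9) = 250.7
C2: 0.7(25.3) - 0.6(203.2) = -104.2
C3: 1.0(25.3) + 1.0(203.2) + 0.75(107.3) = 309.0
C4: 1.0(25.3) = 25.3
C5: 1.0(25.3) + 0.7(80.9) = 81.9
C6: 1.0(25.3) + 1.0(107.3) + 0.6(168.8) = 233.9
C7: 0.6(25.3) - 1.0(80.9) = -65.7
The largest value is 309.0 kN·m from combination 3.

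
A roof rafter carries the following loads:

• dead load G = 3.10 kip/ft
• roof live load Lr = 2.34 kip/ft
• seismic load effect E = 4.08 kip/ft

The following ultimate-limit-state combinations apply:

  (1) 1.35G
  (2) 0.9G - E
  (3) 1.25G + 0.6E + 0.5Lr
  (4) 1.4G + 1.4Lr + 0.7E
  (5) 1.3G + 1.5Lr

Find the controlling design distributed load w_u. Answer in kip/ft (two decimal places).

(1) 1.35(3.10) = 4.19
(2) 0.9(3.10) - 1.0(4.08) = 2.79 - 4.08 = -1.29
(3) 1.25(3.10) + 0.6(4.08) + 0.5(2.34) = 7.49
(4) 1.4(3.10) + 1.4(2.34) + 0.7(4.08) = 10.47
(5) 1.3(3.10) + 1.5(2.34) = 4.03 + 3.51 = 7.54
The controlling combination is 4, giving 10.47 kip/ft.

10.47 kip/ft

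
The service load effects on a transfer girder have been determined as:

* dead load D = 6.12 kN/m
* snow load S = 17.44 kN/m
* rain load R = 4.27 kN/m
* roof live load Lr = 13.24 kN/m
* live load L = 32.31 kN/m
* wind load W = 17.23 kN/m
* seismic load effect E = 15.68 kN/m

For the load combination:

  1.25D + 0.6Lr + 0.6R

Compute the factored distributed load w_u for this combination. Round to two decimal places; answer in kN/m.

18.16 kN/m

1.25(6.12) + 0.6(13.24) + 0.6(4.27) = 18.16
w_u = 18.16 kN/m.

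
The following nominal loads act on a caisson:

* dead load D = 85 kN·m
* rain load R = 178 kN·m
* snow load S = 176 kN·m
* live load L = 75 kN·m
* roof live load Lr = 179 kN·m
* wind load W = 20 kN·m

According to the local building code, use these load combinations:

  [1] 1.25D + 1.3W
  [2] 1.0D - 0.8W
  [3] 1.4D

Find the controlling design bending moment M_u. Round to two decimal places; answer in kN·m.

132.25 kN·m

[1] 1.25(85) + 1.3(20) = 106.25 + 26.00 = 132.25
[2] 1.0(85) - 0.8(20) = 85.00 - 16.00 = 69.00
[3] 1.4(85) = 119.00
The controlling combination is 1, giving 132.25 kN·m.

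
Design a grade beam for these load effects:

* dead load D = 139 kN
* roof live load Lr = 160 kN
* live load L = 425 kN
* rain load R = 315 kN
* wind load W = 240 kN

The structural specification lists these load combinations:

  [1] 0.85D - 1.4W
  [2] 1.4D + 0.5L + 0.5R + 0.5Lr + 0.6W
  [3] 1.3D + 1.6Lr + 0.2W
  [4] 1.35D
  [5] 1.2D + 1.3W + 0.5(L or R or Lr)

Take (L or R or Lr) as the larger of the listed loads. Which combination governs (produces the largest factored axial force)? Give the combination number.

(L or R or Lr) → L = 425 kN.
[1] 0.85(139) - 1.4(240) = -217.9
[2] 1.4(139) + 0.5(425) + 0.5(315) + 0.5(160) + 0.6(240) = 788.6
[3] 1.3(139) + 1.6(160) + 0.2(240) = 484.7
[4] 1.35(139) = 187.7
[5] 1.2(139) + 1.3(240) + 0.5(425) = 691.3
The largest value is 788.6 kN from combination 2.

Combination 2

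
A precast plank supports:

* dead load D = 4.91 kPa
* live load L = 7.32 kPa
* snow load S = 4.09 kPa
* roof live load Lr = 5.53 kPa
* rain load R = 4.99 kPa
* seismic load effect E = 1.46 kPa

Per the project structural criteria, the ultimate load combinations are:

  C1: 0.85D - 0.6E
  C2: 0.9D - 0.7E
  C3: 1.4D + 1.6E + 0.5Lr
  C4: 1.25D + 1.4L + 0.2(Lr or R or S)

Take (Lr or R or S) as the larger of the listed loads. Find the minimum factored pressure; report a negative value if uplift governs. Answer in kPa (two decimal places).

(Lr or R or S) → Lr = 5.53 kPa.
C1: 0.85(4.91) - 0.6(1.46) = 3.30
C2: 0.9(4.91) - 0.7(1.46) = 4.42 - 1.02 = 3.40
C3: 1.4(4.91) + 1.6(1.46) + 0.5(5.53) = 6.87 + 2.34 + 2.77 = 11.98
C4: 1.25(4.91) + 1.4(7.32) + 0.2(5.53) = 17.49
Combination 1 gives the minimum: 3.30 kPa.

3.30 kPa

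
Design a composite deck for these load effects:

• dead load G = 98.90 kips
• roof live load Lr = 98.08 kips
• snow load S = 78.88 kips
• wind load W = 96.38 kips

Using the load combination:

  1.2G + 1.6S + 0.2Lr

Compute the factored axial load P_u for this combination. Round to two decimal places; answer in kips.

264.50 kips

1.2(98.90) + 1.6(78.88) + 0.2(98.08) = 264.50
P_u = 264.50 kips.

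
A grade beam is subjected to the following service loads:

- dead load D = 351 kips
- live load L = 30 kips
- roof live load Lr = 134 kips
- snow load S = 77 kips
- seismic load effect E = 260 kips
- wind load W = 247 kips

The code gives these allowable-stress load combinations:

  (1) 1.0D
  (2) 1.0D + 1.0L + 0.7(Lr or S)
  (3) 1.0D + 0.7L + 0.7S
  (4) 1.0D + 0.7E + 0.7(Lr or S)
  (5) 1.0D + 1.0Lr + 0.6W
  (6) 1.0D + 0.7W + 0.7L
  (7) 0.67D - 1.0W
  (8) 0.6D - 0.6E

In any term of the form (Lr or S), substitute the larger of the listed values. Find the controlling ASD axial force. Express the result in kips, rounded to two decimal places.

(Lr or S) → Lr = 134 kips.
(1) 1.0(351) = 351.00
(2) 1.0(351) + 1.0(30) + 0.7(134) = 351.00 + 30.00 + 93.80 = 474.80
(3) 1.0(351) + 0.7(30) + 0.7(77) = 351.00 + 21.00 + 53.90 = 425.90
(4) 1.0(351) + 0.7(260) + 0.7(134) = 351.00 + 182.00 + 93.80 = 626.80
(5) 1.0(351) + 1.0(134) + 0.6(247) = 351.00 + 134.00 + 148.20 = 633.20
(6) 1.0(351) + 0.7(247) + 0.7(30) = 351.00 + 172.90 + 21.00 = 544.90
(7) 0.67(351) - 1.0(247) = 235.17 - 247.00 = -11.83
(8) 0.6(351) - 0.6(260) = 210.60 - 156.00 = 54.60
Maximum is from combination 5.

633.20 kips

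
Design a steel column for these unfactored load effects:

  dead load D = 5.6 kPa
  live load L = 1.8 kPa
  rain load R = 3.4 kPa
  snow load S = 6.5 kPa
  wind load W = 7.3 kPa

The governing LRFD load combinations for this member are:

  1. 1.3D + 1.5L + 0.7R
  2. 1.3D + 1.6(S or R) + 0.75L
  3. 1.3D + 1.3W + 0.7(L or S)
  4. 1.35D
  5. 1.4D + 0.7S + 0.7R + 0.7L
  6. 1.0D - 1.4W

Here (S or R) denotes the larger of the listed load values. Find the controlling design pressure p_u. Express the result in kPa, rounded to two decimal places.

(S or R) → S = 6.5 kPa; (L or S) → S = 6.5 kPa.
1. 1.3(5.6) + 1.5(1.8) + 0.7(3.4) = 7.28 + 2.70 + 2.38 = 12.36
2. 1.3(5.6) + 1.6(6.5) + 0.75(1.8) = 7.28 + 10.40 + 1.35 = 19.03
3. 1.3(5.6) + 1.3(7.3) + 0.7(6.5) = 7.28 + 9.49 + 4.55 = 21.32
4. 1.35(5.6) = 7.56
5. 1.4(5.6) + 0.7(6.5) + 0.7(3.4) + 0.7(1.8) = 7.84 + 4.55 + 2.38 + 1.26 = 16.03
6. 1.0(5.6) - 1.4(7.3) = 5.60 - 10.22 = -4.62
The controlling combination is 3, giving 21.32 kPa.

21.32 kPa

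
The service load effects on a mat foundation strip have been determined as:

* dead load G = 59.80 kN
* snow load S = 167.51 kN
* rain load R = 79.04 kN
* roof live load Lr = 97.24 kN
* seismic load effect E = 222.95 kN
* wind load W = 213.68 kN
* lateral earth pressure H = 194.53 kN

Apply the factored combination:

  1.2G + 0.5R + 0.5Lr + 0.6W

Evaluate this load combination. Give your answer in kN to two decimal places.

1.2(59.80) + 0.5(79.04) + 0.5(97.24) + 0.6(213.68) = 71.76 + 39.52 + 48.62 + 128.21 = 288.11
N_u = 288.11 kN.

288.11 kN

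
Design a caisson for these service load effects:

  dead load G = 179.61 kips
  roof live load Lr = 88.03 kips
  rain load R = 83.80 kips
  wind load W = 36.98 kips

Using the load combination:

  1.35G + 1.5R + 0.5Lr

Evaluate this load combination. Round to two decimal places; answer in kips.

1.35(179.61) + 1.5(83.80) + 0.5(88.03) = 242.47 + 125.70 + 44.02 = 412.19
P_u = 412.19 kips.

412.19 kips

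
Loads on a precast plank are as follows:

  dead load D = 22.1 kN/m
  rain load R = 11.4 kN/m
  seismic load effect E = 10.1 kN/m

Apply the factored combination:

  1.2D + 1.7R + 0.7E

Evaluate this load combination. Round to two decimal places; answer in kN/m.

52.97 kN/m

1.2(22.1) + 1.7(11.4) + 0.7(10.1) = 26.52 + 19.38 + 7.07 = 52.97
w_u = 52.97 kN/m.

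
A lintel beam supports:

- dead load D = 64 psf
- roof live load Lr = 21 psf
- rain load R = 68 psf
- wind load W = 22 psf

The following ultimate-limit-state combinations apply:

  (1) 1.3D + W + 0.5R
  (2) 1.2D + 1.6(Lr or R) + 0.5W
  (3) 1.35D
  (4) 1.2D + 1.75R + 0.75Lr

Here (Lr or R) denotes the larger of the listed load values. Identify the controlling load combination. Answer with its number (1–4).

(Lr or R) → R = 68 psf.
(1) 1.3(64) + 1.0(22) + 0.5(68) = 83.20 + 22.00 + 34.00 = 139.20
(2) 1.2(64) + 1.6(68) + 0.5(22) = 76.80 + 108.80 + 11.00 = 196.60
(3) 1.35(64) = 86.40
(4) 1.2(64) + 1.75(68) + 0.75(21) = 76.80 + 119.00 + 15.75 = 211.55
The largest value is 211.55 psf from combination 4.

Combination 4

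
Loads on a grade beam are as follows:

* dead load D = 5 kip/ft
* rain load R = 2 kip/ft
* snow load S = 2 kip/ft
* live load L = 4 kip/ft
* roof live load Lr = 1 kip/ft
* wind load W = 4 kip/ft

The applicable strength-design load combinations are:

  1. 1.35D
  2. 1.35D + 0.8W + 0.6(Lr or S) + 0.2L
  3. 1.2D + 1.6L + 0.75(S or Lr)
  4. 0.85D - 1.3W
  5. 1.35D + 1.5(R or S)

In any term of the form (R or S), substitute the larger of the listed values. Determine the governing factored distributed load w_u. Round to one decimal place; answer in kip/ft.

13.9 kip/ft

(Lr or S) → S = 2 kip/ft; (S or Lr) → S = 2 kip/ft; (R or S) → R = 2 kip/ft.
1. 1.35(5) = 6.8
2. 1.35(5) + 0.8(4) + 0.6(2) + 0.2(4) = 12.0
3. 1.2(5) + 1.6(4) + 0.75(2) = 13.9
4. 0.85(5) - 1.3(4) = -1.0
5. 1.35(5) + 1.5(2) = 9.8
The controlling combination is 3, giving 13.9 kip/ft.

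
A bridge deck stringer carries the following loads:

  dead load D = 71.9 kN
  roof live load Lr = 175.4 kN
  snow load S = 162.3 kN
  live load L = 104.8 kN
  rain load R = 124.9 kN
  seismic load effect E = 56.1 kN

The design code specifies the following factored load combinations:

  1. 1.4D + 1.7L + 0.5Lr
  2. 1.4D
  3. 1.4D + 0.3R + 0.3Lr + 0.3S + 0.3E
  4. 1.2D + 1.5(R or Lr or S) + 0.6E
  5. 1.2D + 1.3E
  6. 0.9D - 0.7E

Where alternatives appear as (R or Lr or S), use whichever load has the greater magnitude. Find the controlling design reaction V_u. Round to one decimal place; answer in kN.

383.0 kN

(R or Lr or S) → Lr = 175.4 kN.
1. 1.4(71.9) + 1.7(104.8) + 0.5(175.4) = 366.5
2. 1.4(71.9) = 100.7
3. 1.4(71.9) + 0.3(124.9) + 0.3(175.4) + 0.3(162.3) + 0.3(56.1) = 256.3
4. 1.2(71.9) + 1.5(175.4) + 0.6(56.1) = 383.0
5. 1.2(71.9) + 1.3(56.1) = 159.2
6. 0.9(71.9) - 0.7(56.1) = 25.4
Maximum is from combination 4.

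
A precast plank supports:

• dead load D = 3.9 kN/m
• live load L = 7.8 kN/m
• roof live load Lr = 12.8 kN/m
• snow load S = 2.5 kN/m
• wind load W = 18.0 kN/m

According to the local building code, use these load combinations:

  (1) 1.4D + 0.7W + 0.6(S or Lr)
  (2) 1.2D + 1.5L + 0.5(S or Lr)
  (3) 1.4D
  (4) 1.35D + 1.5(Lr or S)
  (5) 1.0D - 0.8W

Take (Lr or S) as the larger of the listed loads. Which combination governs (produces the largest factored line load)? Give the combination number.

Combination 1

(S or Lr) → Lr = 12.8 kN/m; (Lr or S) → Lr = 12.8 kN/m.
(1) 1.4(3.9) + 0.7(18.0) + 0.6(12.8) = 25.7
(2) 1.2(3.9) + 1.5(7.8) + 0.5(12.8) = 22.8
(3) 1.4(3.9) = 5.5
(4) 1.35(3.9) + 1.5(12.8) = 24.5
(5) 1.0(3.9) - 0.8(18.0) = -10.5
The largest value is 25.7 kN/m from combination 1.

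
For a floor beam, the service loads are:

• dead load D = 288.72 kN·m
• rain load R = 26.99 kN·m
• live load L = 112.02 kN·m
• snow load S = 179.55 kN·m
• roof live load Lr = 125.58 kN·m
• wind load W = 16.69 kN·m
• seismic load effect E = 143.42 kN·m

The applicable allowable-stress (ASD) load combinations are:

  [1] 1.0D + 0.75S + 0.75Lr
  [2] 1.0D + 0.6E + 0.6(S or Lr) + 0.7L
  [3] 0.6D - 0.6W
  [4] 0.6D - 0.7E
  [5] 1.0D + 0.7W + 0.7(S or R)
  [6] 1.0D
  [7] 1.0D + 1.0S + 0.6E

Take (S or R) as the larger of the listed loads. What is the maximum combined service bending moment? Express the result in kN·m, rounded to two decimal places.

560.92 kN·m

(S or Lr) → S = 179.55 kN·m; (S or R) → S = 179.55 kN·m.
[1] 1.0(288.72) + 0.75(179.55) + 0.75(125.58) = 288.72 + 134.66 + 94.19 = 517.57
[2] 1.0(288.72) + 0.6(143.42) + 0.6(179.55) + 0.7(112.02) = 560.92
[3] 0.6(288.72) - 0.6(16.69) = 173.23 - 10.01 = 163.22
[4] 0.6(288.72) - 0.7(143.42) = 173.23 - 100.39 = 72.84
[5] 1.0(288.72) + 0.7(16.69) + 0.7(179.55) = 288.72 + 11.68 + 125.69 = 426.09
[6] 1.0(288.72) = 288.72
[7] 1.0(288.72) + 1.0(179.55) + 0.6(143.42) = 288.72 + 179.55 + 86.05 = 554.32
The controlling combination is 2, giving 560.92 kN·m.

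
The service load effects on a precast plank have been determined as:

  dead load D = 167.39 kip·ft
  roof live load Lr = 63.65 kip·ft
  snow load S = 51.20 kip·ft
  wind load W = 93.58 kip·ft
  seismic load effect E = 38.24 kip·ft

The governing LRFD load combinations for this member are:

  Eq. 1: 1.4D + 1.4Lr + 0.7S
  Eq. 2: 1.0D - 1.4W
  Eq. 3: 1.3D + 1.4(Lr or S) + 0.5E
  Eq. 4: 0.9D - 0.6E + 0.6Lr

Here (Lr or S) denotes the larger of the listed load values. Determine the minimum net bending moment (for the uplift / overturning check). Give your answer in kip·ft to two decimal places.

36.38 kip·ft

(Lr or S) → Lr = 63.65 kip·ft.
Eq. 1: 1.4(167.39) + 1.4(63.65) + 0.7(51.20) = 234.35 + 89.11 + 35.84 = 359.30
Eq. 2: 1.0(167.39) - 1.4(93.58) = 167.39 - 131.01 = 36.38
Eq. 3: 1.3(167.39) + 1.4(63.65) + 0.5(38.24) = 217.61 + 89.11 + 19.12 = 325.84
Eq. 4: 0.9(167.39) - 0.6(38.24) + 0.6(63.65) = 150.65 - 22.94 + 38.19 = 165.90
Combination 2 gives the minimum: 36.38 kip·ft.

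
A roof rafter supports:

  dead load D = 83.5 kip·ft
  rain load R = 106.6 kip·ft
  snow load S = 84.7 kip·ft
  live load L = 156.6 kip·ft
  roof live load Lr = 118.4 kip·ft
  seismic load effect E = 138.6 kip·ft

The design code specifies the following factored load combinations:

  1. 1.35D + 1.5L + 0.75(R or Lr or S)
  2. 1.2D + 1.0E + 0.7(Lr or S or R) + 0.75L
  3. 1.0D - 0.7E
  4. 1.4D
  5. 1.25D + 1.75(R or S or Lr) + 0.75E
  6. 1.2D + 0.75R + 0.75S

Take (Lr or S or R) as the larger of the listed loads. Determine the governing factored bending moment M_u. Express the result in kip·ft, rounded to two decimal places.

(R or Lr or S) → Lr = 118.4 kip·ft; (Lr or S or R) → Lr = 118.4 kip·ft; (R or S or Lr) → Lr = 118.4 kip·ft.
1. 1.35(83.5) + 1.5(156.6) + 0.75(118.4) = 436.43
2. 1.2(83.5) + 1.0(138.6) + 0.7(118.4) + 0.75(156.6) = 439.13
3. 1.0(83.5) - 0.7(138.6) = -13.52
4. 1.4(83.5) = 116.90
5. 1.25(83.5) + 1.75(118.4) + 0.75(138.6) = 415.53
6. 1.2(83.5) + 0.75(106.6) + 0.75(84.7) = 243.68
Combination 2 governs: M_u = 439.13 kip·ft.

439.13 kip·ft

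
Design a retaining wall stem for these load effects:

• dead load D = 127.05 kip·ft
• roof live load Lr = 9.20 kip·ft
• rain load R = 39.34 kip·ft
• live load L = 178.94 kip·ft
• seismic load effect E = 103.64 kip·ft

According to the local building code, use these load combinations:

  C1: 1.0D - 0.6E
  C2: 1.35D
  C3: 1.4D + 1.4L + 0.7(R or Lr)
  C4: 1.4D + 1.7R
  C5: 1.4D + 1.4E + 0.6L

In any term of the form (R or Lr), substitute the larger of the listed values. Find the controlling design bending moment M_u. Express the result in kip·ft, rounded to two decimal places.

455.92 kip·ft

(R or Lr) → R = 39.34 kip·ft.
C1: 1.0(127.05) - 0.6(103.64) = 64.87
C2: 1.35(127.05) = 171.52
C3: 1.4(127.05) + 1.4(178.94) + 0.7(39.34) = 455.92
C4: 1.4(127.05) + 1.7(39.34) = 244.75
C5: 1.4(127.05) + 1.4(103.64) + 0.6(178.94) = 430.33
Combination 3 governs: M_u = 455.92 kip·ft.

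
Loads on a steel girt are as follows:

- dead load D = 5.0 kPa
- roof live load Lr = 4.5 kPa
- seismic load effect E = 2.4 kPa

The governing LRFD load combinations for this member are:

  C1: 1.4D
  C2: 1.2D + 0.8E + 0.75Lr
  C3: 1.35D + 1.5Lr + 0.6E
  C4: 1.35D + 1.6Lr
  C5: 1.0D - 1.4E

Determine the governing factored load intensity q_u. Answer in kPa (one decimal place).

C1: 1.4(5.0) = 7.0
C2: 1.2(5.0) + 0.8(2.4) + 0.75(4.5) = 6.0 + 1.9 + 3.4 = 11.3
C3: 1.35(5.0) + 1.5(4.5) + 0.6(2.4) = 14.9
C4: 1.35(5.0) + 1.6(4.5) = 6.8 + 7.2 = 14.0
C5: 1.0(5.0) - 1.4(2.4) = 5.0 - 3.4 = 1.6
Maximum is from combination 3.

14.9 kPa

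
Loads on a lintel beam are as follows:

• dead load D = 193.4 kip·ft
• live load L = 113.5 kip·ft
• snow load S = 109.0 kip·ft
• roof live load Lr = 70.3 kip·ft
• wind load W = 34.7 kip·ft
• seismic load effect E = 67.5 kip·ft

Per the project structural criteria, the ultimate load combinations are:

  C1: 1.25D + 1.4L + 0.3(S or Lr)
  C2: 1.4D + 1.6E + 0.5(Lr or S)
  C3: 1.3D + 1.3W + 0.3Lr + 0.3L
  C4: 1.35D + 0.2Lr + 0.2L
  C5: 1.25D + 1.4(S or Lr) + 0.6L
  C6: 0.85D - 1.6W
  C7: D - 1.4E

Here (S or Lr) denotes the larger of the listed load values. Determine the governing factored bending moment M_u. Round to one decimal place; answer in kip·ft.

(S or Lr) → S = 109.0 kip·ft; (Lr or S) → S = 109.0 kip·ft.
C1: 1.25(193.4) + 1.4(113.5) + 0.3(109.0) = 241.8 + 158.9 + 32.7 = 433.4
C2: 1.4(193.4) + 1.6(67.5) + 0.5(109.0) = 270.8 + 108.0 + 54.5 = 433.3
C3: 1.3(193.4) + 1.3(34.7) + 0.3(70.3) + 0.3(113.5) = 251.4 + 45.1 + 21.1 + 34.1 = 351.7
C4: 1.35(193.4) + 0.2(70.3) + 0.2(113.5) = 261.1 + 14.1 + 22.7 = 297.9
C5: 1.25(193.4) + 1.4(109.0) + 0.6(113.5) = 241.8 + 152.6 + 68.1 = 462.5
C6: 0.85(193.4) - 1.6(34.7) = 164.4 - 55.5 = 108.9
C7: 1.0(193.4) - 1.4(67.5) = 193.4 - 94.5 = 98.9
Combination 5 governs: M_u = 462.5 kip·ft.

462.5 kip·ft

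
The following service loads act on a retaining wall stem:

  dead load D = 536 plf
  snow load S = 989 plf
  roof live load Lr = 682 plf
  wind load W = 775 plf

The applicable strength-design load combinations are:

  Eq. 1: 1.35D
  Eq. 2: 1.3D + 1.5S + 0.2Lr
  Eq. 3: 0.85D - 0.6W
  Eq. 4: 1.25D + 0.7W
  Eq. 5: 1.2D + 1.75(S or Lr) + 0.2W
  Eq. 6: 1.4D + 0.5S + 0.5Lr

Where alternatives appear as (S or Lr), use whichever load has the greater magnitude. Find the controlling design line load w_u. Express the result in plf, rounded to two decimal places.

2528.95 plf

(S or Lr) → S = 989 plf.
Eq. 1: 1.35(536) = 723.60
Eq. 2: 1.3(536) + 1.5(989) + 0.2(682) = 696.80 + 1483.50 + 136.40 = 2316.70
Eq. 3: 0.85(536) - 0.6(775) = 455.60 - 465.00 = -9.40
Eq. 4: 1.25(536) + 0.7(775) = 670.00 + 542.50 = 1212.50
Eq. 5: 1.2(536) + 1.75(989) + 0.2(775) = 643.20 + 1730.75 + 155.00 = 2528.95
Eq. 6: 1.4(536) + 0.5(989) + 0.5(682) = 750.40 + 494.50 + 341.00 = 1585.90
Combination 5 governs: w_u = 2528.95 plf.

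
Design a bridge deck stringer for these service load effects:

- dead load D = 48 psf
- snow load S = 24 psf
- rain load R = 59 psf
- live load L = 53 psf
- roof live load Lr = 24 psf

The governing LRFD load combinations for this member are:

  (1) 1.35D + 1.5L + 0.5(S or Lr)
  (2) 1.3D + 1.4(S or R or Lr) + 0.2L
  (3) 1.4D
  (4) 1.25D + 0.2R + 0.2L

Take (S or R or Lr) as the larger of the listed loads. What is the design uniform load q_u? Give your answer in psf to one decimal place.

(S or Lr) → S = 24 psf; (S or R or Lr) → R = 59 psf.
(1) 1.35(48) + 1.5(53) + 0.5(24) = 64.8 + 79.5 + 12.0 = 156.3
(2) 1.3(48) + 1.4(59) + 0.2(53) = 62.4 + 82.6 + 10.6 = 155.6
(3) 1.4(48) = 67.2
(4) 1.25(48) + 0.2(59) + 0.2(53) = 60.0 + 11.8 + 10.6 = 82.4
Maximum is from combination 1.

156.3 psf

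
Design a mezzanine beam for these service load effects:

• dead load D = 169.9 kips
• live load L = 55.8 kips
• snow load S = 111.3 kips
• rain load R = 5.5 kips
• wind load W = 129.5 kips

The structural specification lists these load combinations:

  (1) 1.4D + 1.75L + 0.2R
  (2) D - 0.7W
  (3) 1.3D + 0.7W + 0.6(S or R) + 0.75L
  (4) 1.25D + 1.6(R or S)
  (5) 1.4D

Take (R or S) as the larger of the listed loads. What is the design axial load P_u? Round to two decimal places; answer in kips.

(S or R) → S = 111.3 kips; (R or S) → S = 111.3 kips.
(1) 1.4(169.9) + 1.75(55.8) + 0.2(5.5) = 237.86 + 97.65 + 1.10 = 336.61
(2) 1.0(169.9) - 0.7(129.5) = 169.90 - 90.65 = 79.25
(3) 1.3(169.9) + 0.7(129.5) + 0.6(111.3) + 0.75(55.8) = 220.87 + 90.65 + 66.78 + 41.85 = 420.15
(4) 1.25(169.9) + 1.6(111.3) = 212.38 + 178.08 = 390.46
(5) 1.4(169.9) = 237.86
Combination 3 governs: P_u = 420.15 kips.

420.15 kips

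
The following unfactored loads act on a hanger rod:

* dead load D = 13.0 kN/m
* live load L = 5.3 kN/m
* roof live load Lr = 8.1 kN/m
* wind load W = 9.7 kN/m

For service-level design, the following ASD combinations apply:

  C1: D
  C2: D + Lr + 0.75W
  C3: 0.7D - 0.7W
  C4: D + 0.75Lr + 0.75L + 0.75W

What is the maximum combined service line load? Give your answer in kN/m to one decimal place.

C1: 1.0(13.0) = 13.0
C2: 1.0(13.0) + 1.0(8.1) + 0.75(9.7) = 13.0 + 8.1 + 7.3 = 28.4
C3: 0.7(13.0) - 0.7(9.7) = 9.1 - 6.8 = 2.3
C4: 1.0(13.0) + 0.75(8.1) + 0.75(5.3) + 0.75(9.7) = 30.3
The controlling combination is 4, giving 30.3 kN/m.

30.3 kN/m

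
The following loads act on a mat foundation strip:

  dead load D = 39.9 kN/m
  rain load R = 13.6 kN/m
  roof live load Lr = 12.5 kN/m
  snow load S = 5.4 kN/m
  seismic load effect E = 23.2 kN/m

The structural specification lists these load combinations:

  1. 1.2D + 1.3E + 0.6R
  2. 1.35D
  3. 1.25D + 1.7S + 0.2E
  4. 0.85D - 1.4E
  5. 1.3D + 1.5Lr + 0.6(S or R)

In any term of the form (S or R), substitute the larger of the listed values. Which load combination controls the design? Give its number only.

(S or R) → R = 13.6 kN/m.
1. 1.2(39.9) + 1.3(23.2) + 0.6(13.6) = 86.2
2. 1.35(39.9) = 53.9
3. 1.25(39.9) + 1.7(5.4) + 0.2(23.2) = 63.7
4. 0.85(39.9) - 1.4(23.2) = 1.4
5. 1.3(39.9) + 1.5(12.5) + 0.6(13.6) = 78.8
The largest value is 86.2 kN/m from combination 1.

Combination 1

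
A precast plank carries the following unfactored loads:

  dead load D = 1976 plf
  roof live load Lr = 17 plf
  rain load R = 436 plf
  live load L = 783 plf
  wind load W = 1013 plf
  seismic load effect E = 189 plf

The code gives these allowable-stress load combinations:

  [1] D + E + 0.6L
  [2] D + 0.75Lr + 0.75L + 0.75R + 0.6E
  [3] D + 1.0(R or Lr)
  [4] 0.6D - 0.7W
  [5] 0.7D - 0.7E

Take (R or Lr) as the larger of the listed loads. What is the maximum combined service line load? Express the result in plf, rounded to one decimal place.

(R or Lr) → R = 436 plf.
[1] 1.0(1976) + 1.0(189) + 0.6(783) = 1976.0 + 189.0 + 469.8 = 2634.8
[2] 1.0(1976) + 0.75(17) + 0.75(783) + 0.75(436) + 0.6(189) = 3016.4
[3] 1.0(1976) + 1.0(436) = 1976.0 + 436.0 = 2412.0
[4] 0.6(1976) - 0.7(1013) = 1185.6 - 709.1 = 476.5
[5] 0.7(1976) - 0.7(189) = 1383.2 - 132.3 = 1250.9
Combination 2 governs: w = 3016.4 plf.

3016.4 plf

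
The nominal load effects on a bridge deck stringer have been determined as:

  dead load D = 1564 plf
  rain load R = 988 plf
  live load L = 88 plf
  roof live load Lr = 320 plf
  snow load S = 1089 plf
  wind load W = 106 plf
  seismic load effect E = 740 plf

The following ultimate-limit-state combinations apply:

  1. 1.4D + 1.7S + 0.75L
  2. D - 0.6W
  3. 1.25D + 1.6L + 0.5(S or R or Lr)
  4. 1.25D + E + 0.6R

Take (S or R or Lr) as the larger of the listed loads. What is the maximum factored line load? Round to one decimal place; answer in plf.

(S or R or Lr) → S = 1089 plf.
1. 1.4(1564) + 1.7(1089) + 0.75(88) = 2189.6 + 1851.3 + 66.0 = 4106.9
2. 1.0(1564) - 0.6(106) = 1564.0 - 63.6 = 1500.4
3. 1.25(1564) + 1.6(88) + 0.5(1089) = 1955.0 + 140.8 + 544.5 = 2640.3
4. 1.25(1564) + 1.0(740) + 0.6(988) = 1955.0 + 740.0 + 592.8 = 3287.8
Combination 1 governs: w_u = 4106.9 plf.

4106.9 plf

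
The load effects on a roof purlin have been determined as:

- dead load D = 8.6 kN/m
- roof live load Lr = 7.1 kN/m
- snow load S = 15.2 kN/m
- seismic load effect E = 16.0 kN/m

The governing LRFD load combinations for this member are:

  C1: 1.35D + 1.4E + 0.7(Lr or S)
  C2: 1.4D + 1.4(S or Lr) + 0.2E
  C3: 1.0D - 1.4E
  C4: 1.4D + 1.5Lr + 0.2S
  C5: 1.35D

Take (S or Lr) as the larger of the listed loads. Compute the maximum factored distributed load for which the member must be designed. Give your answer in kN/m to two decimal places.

44.65 kN/m

(Lr or S) → S = 15.2 kN/m; (S or Lr) → S = 15.2 kN/m.
C1: 1.35(8.6) + 1.4(16.0) + 0.7(15.2) = 11.61 + 22.40 + 10.64 = 44.65
C2: 1.4(8.6) + 1.4(15.2) + 0.2(16.0) = 12.04 + 21.28 + 3.20 = 36.52
C3: 1.0(8.6) - 1.4(16.0) = 8.60 - 22.40 = -13.80
C4: 1.4(8.6) + 1.5(7.1) + 0.2(15.2) = 12.04 + 10.65 + 3.04 = 25.73
C5: 1.35(8.6) = 11.61
Combination 1 governs: w_u = 44.65 kN/m.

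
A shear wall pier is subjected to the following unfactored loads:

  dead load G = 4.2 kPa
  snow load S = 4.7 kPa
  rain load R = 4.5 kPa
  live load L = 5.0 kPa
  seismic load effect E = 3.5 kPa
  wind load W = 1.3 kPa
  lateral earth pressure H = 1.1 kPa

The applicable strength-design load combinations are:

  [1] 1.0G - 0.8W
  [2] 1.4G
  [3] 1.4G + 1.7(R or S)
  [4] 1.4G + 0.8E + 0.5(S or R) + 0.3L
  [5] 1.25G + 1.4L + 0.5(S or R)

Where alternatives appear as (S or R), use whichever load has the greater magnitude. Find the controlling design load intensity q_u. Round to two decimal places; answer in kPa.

(R or S) → S = 4.7 kPa; (S or R) → S = 4.7 kPa.
[1] 1.0(4.2) - 0.8(1.3) = 4.20 - 1.04 = 3.16
[2] 1.4(4.2) = 5.88
[3] 1.4(4.2) + 1.7(4.7) = 5.88 + 7.99 = 13.87
[4] 1.4(4.2) + 0.8(3.5) + 0.5(4.7) + 0.3(5.0) = 5.88 + 2.80 + 2.35 + 1.50 = 12.53
[5] 1.25(4.2) + 1.4(5.0) + 0.5(4.7) = 5.25 + 7.00 + 2.35 = 14.60
Combination 5 governs: q_u = 14.60 kPa.

14.60 kPa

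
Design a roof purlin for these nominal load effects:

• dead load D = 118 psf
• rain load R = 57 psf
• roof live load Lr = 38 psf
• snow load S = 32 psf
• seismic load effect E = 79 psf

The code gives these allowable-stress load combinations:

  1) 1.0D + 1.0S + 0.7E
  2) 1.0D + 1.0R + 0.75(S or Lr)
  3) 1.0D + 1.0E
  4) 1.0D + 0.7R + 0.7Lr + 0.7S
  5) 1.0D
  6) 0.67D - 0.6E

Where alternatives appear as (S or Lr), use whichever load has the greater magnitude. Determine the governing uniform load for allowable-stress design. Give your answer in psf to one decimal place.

(S or Lr) → Lr = 38 psf.
1) 1.0(118) + 1.0(32) + 0.7(79) = 118.0 + 32.0 + 55.3 = 205.3
2) 1.0(118) + 1.0(57) + 0.75(38) = 118.0 + 57.0 + 28.5 = 203.5
3) 1.0(118) + 1.0(79) = 118.0 + 79.0 = 197.0
4) 1.0(118) + 0.7(57) + 0.7(38) + 0.7(32) = 118.0 + 39.9 + 26.6 + 22.4 = 206.9
5) 1.0(118) = 118.0
6) 0.67(118) - 0.6(79) = 79.1 - 47.4 = 31.7
Maximum is from combination 4.

206.9 psf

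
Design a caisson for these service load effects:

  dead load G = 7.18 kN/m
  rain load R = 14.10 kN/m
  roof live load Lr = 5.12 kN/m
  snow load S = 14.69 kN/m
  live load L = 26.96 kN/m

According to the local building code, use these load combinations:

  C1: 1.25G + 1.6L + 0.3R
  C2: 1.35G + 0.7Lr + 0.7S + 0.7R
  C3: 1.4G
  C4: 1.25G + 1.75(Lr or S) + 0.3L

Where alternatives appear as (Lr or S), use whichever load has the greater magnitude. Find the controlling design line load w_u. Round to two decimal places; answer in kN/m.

56.34 kN/m

(Lr or S) → S = 14.69 kN/m.
C1: 1.25(7.18) + 1.6(26.96) + 0.3(14.10) = 56.34
C2: 1.35(7.18) + 0.7(5.12) + 0.7(14.69) + 0.7(14.10) = 33.43
C3: 1.4(7.18) = 10.05
C4: 1.25(7.18) + 1.75(14.69) + 0.3(26.96) = 42.77
The controlling combination is 1, giving 56.34 kN/m.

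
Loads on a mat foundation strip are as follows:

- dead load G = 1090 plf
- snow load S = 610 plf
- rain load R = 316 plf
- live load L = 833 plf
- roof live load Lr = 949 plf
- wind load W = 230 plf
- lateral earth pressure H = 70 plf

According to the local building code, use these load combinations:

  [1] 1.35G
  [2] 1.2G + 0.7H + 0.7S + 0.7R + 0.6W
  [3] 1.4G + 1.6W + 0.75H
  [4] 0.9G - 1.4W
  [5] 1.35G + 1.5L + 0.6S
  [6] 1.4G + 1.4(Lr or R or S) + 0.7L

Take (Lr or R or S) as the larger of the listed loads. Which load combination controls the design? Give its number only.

Combination 6

(Lr or R or S) → Lr = 949 plf.
[1] 1.35(1090) = 1471.50
[2] 1.2(1090) + 0.7(70) + 0.7(610) + 0.7(316) + 0.6(230) = 2143.20
[3] 1.4(1090) + 1.6(230) + 0.75(70) = 1946.50
[4] 0.9(1090) - 1.4(230) = 659.00
[5] 1.35(1090) + 1.5(833) + 0.6(610) = 3087.00
[6] 1.4(1090) + 1.4(949) + 0.7(833) = 3437.70
The largest value is 3437.70 plf from combination 6.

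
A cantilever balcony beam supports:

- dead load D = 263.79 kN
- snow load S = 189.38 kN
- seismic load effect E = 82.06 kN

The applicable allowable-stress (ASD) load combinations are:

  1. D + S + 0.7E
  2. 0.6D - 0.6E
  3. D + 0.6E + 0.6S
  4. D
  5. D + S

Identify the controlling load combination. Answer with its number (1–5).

1. 1.0(263.79) + 1.0(189.38) + 0.7(82.06) = 263.79 + 189.38 + 57.44 = 510.61
2. 0.6(263.79) - 0.6(82.06) = 109.04
3. 1.0(263.79) + 0.6(82.06) + 0.6(189.38) = 426.65
4. 1.0(263.79) = 263.79
5. 1.0(263.79) + 1.0(189.38) = 263.79 + 189.38 = 453.17
The largest value is 510.61 kN from combination 1.

Combination 1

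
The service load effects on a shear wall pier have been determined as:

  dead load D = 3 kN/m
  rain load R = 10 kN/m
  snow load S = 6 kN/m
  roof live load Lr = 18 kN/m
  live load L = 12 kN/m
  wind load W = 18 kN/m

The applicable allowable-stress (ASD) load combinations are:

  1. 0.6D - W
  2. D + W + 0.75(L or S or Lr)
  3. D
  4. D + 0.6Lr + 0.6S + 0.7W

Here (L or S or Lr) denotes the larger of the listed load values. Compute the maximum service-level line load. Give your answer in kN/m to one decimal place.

(L or S or Lr) → Lr = 18 kN/m.
1. 0.6(3) - 1.0(18) = -16.2
2. 1.0(3) + 1.0(18) + 0.75(18) = 34.5
3. 1.0(3) = 3.0
4. 1.0(3) + 0.6(18) + 0.6(6) + 0.7(18) = 30.0
Combination 2 governs: w = 34.5 kN/m.

34.5 kN/m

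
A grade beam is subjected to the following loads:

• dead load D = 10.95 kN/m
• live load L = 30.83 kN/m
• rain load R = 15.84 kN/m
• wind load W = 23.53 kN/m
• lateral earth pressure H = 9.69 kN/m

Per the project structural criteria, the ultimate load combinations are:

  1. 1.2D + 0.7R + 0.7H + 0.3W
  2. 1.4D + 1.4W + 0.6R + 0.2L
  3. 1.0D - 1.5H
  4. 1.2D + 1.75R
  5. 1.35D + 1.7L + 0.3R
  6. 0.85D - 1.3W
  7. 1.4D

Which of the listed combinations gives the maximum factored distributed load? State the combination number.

1. 1.2(10.95) + 0.7(15.84) + 0.7(9.69) + 0.3(23.53) = 13.14 + 11.09 + 6.78 + 7.06 = 38.07
2. 1.4(10.95) + 1.4(23.53) + 0.6(15.84) + 0.2(30.83) = 15.33 + 32.94 + 9.50 + 6.17 = 63.94
3. 1.0(10.95) - 1.5(9.69) = 10.95 - 14.54 = -3.59
4. 1.2(10.95) + 1.75(15.84) = 13.14 + 27.72 = 40.86
5. 1.35(10.95) + 1.7(30.83) + 0.3(15.84) = 71.95
6. 0.85(10.95) - 1.3(23.53) = 9.31 - 30.59 = -21.28
7. 1.4(10.95) = 15.33
The largest value is 71.95 kN/m from combination 5.

Combination 5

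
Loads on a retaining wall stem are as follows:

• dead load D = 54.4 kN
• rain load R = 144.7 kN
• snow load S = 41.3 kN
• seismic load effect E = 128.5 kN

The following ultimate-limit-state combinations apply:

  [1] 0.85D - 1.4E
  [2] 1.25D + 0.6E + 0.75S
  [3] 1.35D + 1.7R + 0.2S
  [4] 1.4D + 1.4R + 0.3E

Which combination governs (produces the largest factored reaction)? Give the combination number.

[1] 0.85(54.4) - 1.4(128.5) = 46.24 - 179.90 = -133.66
[2] 1.25(54.4) + 0.6(128.5) + 0.75(41.3) = 68.00 + 77.10 + 30.98 = 176.08
[3] 1.35(54.4) + 1.7(144.7) + 0.2(41.3) = 73.44 + 245.99 + 8.26 = 327.69
[4] 1.4(54.4) + 1.4(144.7) + 0.3(128.5) = 76.16 + 202.58 + 38.55 = 317.29
The largest value is 327.69 kN from combination 3.

Combination 3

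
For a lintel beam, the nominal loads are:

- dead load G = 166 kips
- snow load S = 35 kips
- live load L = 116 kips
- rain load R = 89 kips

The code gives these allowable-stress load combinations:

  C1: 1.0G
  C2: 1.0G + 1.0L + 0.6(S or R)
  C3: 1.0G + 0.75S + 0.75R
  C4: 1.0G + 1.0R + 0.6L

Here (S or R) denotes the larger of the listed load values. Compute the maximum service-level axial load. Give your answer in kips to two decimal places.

(S or R) → R = 89 kips.
C1: 1.0(166) = 166.00
C2: 1.0(166) + 1.0(116) + 0.6(89) = 166.00 + 116.00 + 53.40 = 335.40
C3: 1.0(166) + 0.75(35) + 0.75(89) = 166.00 + 26.25 + 66.75 = 259.00
C4: 1.0(166) + 1.0(89) + 0.6(116) = 166.00 + 89.00 + 69.60 = 324.60
Maximum is from combination 2.

335.40 kips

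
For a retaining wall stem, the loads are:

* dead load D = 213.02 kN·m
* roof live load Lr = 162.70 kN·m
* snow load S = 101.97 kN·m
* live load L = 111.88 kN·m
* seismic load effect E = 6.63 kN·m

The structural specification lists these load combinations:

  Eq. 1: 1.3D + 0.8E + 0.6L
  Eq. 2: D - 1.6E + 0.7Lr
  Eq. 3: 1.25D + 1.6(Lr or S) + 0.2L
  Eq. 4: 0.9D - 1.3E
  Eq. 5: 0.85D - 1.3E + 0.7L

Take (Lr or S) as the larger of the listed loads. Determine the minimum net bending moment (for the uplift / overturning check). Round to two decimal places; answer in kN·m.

183.10 kN·m

(Lr or S) → Lr = 162.70 kN·m.
Eq. 1: 1.3(213.02) + 0.8(6.63) + 0.6(111.88) = 276.93 + 5.30 + 67.13 = 349.36
Eq. 2: 1.0(213.02) - 1.6(6.63) + 0.7(162.70) = 213.02 - 10.61 + 113.89 = 316.30
Eq. 3: 1.25(213.02) + 1.6(162.70) + 0.2(111.88) = 548.97
Eq. 4: 0.9(213.02) - 1.3(6.63) = 191.72 - 8.62 = 183.10
Eq. 5: 0.85(213.02) - 1.3(6.63) + 0.7(111.88) = 250.76
Combination 4 gives the minimum: 183.10 kN·m.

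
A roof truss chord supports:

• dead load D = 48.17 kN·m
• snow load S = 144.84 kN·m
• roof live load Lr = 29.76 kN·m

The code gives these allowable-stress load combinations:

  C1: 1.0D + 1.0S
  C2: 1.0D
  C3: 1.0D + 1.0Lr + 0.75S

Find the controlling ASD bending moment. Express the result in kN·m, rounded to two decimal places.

193.01 kN·m

C1: 1.0(48.17) + 1.0(144.84) = 48.17 + 144.84 = 193.01
C2: 1.0(48.17) = 48.17
C3: 1.0(48.17) + 1.0(29.76) + 0.75(144.84) = 48.17 + 29.76 + 108.63 = 186.56
The controlling combination is 1, giving 193.01 kN·m.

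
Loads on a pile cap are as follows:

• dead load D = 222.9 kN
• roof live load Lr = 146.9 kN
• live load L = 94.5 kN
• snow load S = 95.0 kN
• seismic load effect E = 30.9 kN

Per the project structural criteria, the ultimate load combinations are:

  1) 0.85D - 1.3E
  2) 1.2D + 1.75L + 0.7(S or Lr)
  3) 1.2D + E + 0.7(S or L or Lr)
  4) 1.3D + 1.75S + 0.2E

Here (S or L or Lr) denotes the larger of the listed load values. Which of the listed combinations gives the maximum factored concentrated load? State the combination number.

Combination 2

(S or Lr) → Lr = 146.9 kN; (S or L or Lr) → Lr = 146.9 kN.
1) 0.85(222.9) - 1.3(30.9) = 189.47 - 40.17 = 149.30
2) 1.2(222.9) + 1.75(94.5) + 0.7(146.9) = 267.48 + 165.38 + 102.83 = 535.69
3) 1.2(222.9) + 1.0(30.9) + 0.7(146.9) = 267.48 + 30.90 + 102.83 = 401.21
4) 1.3(222.9) + 1.75(95.0) + 0.2(30.9) = 289.77 + 166.25 + 6.18 = 462.20
The largest value is 535.69 kN from combination 2.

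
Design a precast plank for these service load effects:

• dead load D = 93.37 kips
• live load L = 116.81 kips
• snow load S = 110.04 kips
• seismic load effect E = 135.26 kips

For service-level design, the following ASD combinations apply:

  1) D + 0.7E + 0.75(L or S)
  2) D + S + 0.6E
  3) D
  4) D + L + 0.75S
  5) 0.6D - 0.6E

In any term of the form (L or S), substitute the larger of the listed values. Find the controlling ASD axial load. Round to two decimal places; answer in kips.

(L or S) → L = 116.81 kips.
1) 1.0(93.37) + 0.7(135.26) + 0.75(116.81) = 93.37 + 94.68 + 87.61 = 275.66
2) 1.0(93.37) + 1.0(110.04) + 0.6(135.26) = 93.37 + 110.04 + 81.16 = 284.57
3) 1.0(93.37) = 93.37
4) 1.0(93.37) + 1.0(116.81) + 0.75(110.04) = 93.37 + 116.81 + 82.53 = 292.71
5) 0.6(93.37) - 0.6(135.26) = -25.13
Maximum is from combination 4.

292.71 kips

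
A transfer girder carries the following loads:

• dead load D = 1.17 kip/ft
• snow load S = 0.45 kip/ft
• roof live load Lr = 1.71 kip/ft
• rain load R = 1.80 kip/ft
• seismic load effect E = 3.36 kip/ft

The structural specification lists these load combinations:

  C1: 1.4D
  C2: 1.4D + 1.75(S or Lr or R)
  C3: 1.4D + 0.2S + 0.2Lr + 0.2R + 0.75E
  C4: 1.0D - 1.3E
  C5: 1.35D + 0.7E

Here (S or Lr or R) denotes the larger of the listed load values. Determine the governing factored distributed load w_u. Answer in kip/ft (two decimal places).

(S or Lr or R) → R = 1.80 kip/ft.
C1: 1.4(1.17) = 1.64
C2: 1.4(1.17) + 1.75(1.80) = 4.79
C3: 1.4(1.17) + 0.2(0.45) + 0.2(1.71) + 0.2(1.80) + 0.75(3.36) = 4.95
C4: 1.0(1.17) - 1.3(3.36) = -3.20
C5: 1.35(1.17) + 0.7(3.36) = 3.93
The controlling combination is 3, giving 4.95 kip/ft.

4.95 kip/ft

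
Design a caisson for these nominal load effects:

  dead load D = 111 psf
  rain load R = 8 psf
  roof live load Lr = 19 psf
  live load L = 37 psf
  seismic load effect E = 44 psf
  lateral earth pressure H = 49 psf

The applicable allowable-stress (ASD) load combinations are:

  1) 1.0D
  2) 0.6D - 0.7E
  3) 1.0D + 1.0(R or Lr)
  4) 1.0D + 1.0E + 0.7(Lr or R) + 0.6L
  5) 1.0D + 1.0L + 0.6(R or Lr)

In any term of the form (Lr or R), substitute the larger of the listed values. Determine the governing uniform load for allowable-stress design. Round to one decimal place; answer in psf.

190.5 psf

(R or Lr) → Lr = 19 psf; (Lr or R) → Lr = 19 psf.
1) 1.0(111) = 111.0
2) 0.6(111) - 0.7(44) = 35.8
3) 1.0(111) + 1.0(19) = 130.0
4) 1.0(111) + 1.0(44) + 0.7(19) + 0.6(37) = 190.5
5) 1.0(111) + 1.0(37) + 0.6(19) = 159.4
Maximum is from combination 4.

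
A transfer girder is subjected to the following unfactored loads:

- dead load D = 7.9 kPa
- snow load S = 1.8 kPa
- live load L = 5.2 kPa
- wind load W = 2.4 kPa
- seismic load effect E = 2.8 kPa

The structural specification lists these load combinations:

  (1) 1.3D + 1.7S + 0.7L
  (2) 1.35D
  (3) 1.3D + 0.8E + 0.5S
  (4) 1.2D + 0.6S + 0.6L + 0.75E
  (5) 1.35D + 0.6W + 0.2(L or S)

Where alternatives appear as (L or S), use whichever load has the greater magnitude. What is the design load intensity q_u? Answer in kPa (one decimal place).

17.0 kPa

(L or S) → L = 5.2 kPa.
(1) 1.3(7.9) + 1.7(1.8) + 0.7(5.2) = 17.0
(2) 1.35(7.9) = 10.7
(3) 1.3(7.9) + 0.8(2.8) + 0.5(1.8) = 13.4
(4) 1.2(7.9) + 0.6(1.8) + 0.6(5.2) + 0.75(2.8) = 15.8
(5) 1.35(7.9) + 0.6(2.4) + 0.2(5.2) = 13.1
Combination 1 governs: q_u = 17.0 kPa.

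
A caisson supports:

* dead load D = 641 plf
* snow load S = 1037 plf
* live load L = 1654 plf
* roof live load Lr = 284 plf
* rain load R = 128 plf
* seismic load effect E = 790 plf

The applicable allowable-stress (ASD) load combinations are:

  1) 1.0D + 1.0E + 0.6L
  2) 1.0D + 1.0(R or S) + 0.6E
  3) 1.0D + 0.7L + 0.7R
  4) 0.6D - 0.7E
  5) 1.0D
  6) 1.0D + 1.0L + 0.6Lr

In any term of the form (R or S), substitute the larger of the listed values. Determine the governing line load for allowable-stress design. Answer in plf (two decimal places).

2465.40 plf

(R or S) → S = 1037 plf.
1) 1.0(641) + 1.0(790) + 0.6(1654) = 2423.40
2) 1.0(641) + 1.0(1037) + 0.6(790) = 2152.00
3) 1.0(641) + 0.7(1654) + 0.7(128) = 1888.40
4) 0.6(641) - 0.7(790) = -168.40
5) 1.0(641) = 641.00
6) 1.0(641) + 1.0(1654) + 0.6(284) = 2465.40
Combination 6 governs: w = 2465.40 plf.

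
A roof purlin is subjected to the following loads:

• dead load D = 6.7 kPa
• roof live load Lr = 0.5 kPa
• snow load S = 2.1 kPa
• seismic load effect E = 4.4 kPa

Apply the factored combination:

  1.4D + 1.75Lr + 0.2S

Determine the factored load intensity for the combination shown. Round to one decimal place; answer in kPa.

1.4(6.7) + 1.75(0.5) + 0.2(2.1) = 9.4 + 0.9 + 0.4 = 10.7
q_u = 10.7 kPa.

10.7 kPa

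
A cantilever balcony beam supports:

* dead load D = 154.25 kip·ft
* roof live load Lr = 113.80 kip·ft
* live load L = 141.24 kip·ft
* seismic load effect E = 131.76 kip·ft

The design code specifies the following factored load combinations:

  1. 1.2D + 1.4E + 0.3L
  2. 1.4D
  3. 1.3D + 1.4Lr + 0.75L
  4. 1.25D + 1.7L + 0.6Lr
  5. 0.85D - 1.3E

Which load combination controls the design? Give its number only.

1. 1.2(154.25) + 1.4(131.76) + 0.3(141.24) = 411.94
2. 1.4(154.25) = 215.95
3. 1.3(154.25) + 1.4(113.80) + 0.75(141.24) = 200.53 + 159.32 + 105.93 = 465.78
4. 1.25(154.25) + 1.7(141.24) + 0.6(113.80) = 192.81 + 240.11 + 68.28 = 501.20
5. 0.85(154.25) - 1.3(131.76) = 131.11 - 171.29 = -40.18
The largest value is 501.20 kip·ft from combination 4.

Combination 4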